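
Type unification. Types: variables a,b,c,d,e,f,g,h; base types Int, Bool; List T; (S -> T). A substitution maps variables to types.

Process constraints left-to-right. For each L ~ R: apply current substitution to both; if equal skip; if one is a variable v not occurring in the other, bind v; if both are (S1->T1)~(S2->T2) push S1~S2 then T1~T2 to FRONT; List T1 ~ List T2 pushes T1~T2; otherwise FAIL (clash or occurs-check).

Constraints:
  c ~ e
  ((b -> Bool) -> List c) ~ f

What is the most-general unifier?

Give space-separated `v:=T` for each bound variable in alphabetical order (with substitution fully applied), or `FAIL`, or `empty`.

step 1: unify c ~ e  [subst: {-} | 1 pending]
  bind c := e
step 2: unify ((b -> Bool) -> List e) ~ f  [subst: {c:=e} | 0 pending]
  bind f := ((b -> Bool) -> List e)

Answer: c:=e f:=((b -> Bool) -> List e)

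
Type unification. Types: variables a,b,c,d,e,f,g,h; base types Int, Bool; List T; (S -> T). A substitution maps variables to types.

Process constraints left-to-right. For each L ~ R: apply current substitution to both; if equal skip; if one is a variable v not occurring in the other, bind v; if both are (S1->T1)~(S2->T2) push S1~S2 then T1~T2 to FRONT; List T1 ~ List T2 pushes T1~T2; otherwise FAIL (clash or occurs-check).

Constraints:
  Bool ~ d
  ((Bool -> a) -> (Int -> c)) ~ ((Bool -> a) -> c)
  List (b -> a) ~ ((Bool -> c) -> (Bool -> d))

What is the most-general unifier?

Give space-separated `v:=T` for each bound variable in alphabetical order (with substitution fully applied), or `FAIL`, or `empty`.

Answer: FAIL

Derivation:
step 1: unify Bool ~ d  [subst: {-} | 2 pending]
  bind d := Bool
step 2: unify ((Bool -> a) -> (Int -> c)) ~ ((Bool -> a) -> c)  [subst: {d:=Bool} | 1 pending]
  -> decompose arrow: push (Bool -> a)~(Bool -> a), (Int -> c)~c
step 3: unify (Bool -> a) ~ (Bool -> a)  [subst: {d:=Bool} | 2 pending]
  -> identical, skip
step 4: unify (Int -> c) ~ c  [subst: {d:=Bool} | 1 pending]
  occurs-check fail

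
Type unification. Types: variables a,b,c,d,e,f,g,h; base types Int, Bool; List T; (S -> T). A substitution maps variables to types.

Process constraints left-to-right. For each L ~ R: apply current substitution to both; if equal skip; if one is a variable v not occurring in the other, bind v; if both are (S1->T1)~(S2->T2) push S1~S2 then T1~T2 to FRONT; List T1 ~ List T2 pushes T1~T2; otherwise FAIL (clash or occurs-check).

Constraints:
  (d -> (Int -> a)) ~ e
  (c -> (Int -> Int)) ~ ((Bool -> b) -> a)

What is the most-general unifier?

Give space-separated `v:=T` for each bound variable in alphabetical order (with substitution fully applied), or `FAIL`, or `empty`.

Answer: a:=(Int -> Int) c:=(Bool -> b) e:=(d -> (Int -> (Int -> Int)))

Derivation:
step 1: unify (d -> (Int -> a)) ~ e  [subst: {-} | 1 pending]
  bind e := (d -> (Int -> a))
step 2: unify (c -> (Int -> Int)) ~ ((Bool -> b) -> a)  [subst: {e:=(d -> (Int -> a))} | 0 pending]
  -> decompose arrow: push c~(Bool -> b), (Int -> Int)~a
step 3: unify c ~ (Bool -> b)  [subst: {e:=(d -> (Int -> a))} | 1 pending]
  bind c := (Bool -> b)
step 4: unify (Int -> Int) ~ a  [subst: {e:=(d -> (Int -> a)), c:=(Bool -> b)} | 0 pending]
  bind a := (Int -> Int)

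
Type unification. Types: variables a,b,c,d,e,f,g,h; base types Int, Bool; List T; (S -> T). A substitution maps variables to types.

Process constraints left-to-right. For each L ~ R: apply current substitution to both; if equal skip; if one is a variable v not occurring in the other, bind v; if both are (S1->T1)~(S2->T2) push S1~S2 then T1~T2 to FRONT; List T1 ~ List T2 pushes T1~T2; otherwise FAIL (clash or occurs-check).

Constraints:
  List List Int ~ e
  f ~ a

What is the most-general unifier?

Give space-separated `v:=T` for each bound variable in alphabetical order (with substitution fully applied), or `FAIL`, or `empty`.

step 1: unify List List Int ~ e  [subst: {-} | 1 pending]
  bind e := List List Int
step 2: unify f ~ a  [subst: {e:=List List Int} | 0 pending]
  bind f := a

Answer: e:=List List Int f:=a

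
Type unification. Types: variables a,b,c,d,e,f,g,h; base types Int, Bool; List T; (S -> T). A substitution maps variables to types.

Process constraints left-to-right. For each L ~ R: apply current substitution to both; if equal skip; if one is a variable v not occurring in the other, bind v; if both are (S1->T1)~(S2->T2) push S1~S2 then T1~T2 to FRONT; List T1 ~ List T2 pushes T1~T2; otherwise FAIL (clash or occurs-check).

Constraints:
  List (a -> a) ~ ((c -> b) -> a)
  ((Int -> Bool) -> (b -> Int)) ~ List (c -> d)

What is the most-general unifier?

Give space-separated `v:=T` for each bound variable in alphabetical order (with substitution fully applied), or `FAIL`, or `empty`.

Answer: FAIL

Derivation:
step 1: unify List (a -> a) ~ ((c -> b) -> a)  [subst: {-} | 1 pending]
  clash: List (a -> a) vs ((c -> b) -> a)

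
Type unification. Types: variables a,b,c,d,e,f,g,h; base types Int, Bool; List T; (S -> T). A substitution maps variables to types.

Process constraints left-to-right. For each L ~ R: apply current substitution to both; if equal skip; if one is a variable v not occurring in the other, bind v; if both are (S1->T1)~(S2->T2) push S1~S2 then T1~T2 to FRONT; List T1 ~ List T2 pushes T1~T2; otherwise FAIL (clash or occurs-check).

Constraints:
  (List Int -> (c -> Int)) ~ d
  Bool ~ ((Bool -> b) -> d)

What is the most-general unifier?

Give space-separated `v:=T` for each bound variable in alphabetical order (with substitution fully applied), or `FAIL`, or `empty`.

step 1: unify (List Int -> (c -> Int)) ~ d  [subst: {-} | 1 pending]
  bind d := (List Int -> (c -> Int))
step 2: unify Bool ~ ((Bool -> b) -> (List Int -> (c -> Int)))  [subst: {d:=(List Int -> (c -> Int))} | 0 pending]
  clash: Bool vs ((Bool -> b) -> (List Int -> (c -> Int)))

Answer: FAIL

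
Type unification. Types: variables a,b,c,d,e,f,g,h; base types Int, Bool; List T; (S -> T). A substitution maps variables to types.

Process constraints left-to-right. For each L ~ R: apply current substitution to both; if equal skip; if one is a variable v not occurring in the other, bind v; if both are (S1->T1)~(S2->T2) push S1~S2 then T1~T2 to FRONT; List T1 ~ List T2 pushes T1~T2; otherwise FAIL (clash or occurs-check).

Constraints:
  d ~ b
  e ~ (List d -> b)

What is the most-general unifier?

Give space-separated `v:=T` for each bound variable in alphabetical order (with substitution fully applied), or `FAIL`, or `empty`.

Answer: d:=b e:=(List b -> b)

Derivation:
step 1: unify d ~ b  [subst: {-} | 1 pending]
  bind d := b
step 2: unify e ~ (List b -> b)  [subst: {d:=b} | 0 pending]
  bind e := (List b -> b)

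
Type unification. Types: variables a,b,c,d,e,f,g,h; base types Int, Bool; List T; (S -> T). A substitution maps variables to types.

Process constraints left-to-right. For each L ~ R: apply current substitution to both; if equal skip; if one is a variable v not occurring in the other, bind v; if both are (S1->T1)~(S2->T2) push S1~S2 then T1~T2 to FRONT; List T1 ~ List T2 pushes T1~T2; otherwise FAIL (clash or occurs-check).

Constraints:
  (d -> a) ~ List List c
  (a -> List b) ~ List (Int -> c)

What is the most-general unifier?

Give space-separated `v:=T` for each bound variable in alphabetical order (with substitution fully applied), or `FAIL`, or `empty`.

step 1: unify (d -> a) ~ List List c  [subst: {-} | 1 pending]
  clash: (d -> a) vs List List c

Answer: FAIL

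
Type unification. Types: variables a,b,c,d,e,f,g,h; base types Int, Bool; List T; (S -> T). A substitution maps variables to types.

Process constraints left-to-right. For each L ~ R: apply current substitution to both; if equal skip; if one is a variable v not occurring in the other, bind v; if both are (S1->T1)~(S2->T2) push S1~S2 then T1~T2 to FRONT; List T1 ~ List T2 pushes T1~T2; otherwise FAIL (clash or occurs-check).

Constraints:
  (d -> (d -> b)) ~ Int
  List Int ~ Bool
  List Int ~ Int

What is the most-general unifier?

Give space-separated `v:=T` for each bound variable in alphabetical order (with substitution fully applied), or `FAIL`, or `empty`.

Answer: FAIL

Derivation:
step 1: unify (d -> (d -> b)) ~ Int  [subst: {-} | 2 pending]
  clash: (d -> (d -> b)) vs Int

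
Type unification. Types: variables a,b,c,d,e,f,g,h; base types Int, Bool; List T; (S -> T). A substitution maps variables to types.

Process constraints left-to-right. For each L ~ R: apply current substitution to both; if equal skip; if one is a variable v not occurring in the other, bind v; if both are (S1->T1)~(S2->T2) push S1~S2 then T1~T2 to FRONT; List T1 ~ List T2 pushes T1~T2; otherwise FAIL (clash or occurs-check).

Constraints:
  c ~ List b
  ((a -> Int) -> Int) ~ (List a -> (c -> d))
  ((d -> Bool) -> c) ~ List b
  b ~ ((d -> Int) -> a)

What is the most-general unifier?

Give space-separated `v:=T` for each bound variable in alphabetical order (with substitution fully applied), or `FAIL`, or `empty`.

Answer: FAIL

Derivation:
step 1: unify c ~ List b  [subst: {-} | 3 pending]
  bind c := List b
step 2: unify ((a -> Int) -> Int) ~ (List a -> (List b -> d))  [subst: {c:=List b} | 2 pending]
  -> decompose arrow: push (a -> Int)~List a, Int~(List b -> d)
step 3: unify (a -> Int) ~ List a  [subst: {c:=List b} | 3 pending]
  clash: (a -> Int) vs List a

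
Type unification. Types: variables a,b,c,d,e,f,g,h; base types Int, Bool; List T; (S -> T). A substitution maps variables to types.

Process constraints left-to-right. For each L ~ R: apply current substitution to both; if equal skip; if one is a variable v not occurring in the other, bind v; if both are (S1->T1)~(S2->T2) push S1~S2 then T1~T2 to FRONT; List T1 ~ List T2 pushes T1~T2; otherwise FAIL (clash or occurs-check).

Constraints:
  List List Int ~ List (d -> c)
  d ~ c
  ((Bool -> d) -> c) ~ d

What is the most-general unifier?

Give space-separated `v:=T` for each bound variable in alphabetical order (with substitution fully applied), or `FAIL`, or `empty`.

Answer: FAIL

Derivation:
step 1: unify List List Int ~ List (d -> c)  [subst: {-} | 2 pending]
  -> decompose List: push List Int~(d -> c)
step 2: unify List Int ~ (d -> c)  [subst: {-} | 2 pending]
  clash: List Int vs (d -> c)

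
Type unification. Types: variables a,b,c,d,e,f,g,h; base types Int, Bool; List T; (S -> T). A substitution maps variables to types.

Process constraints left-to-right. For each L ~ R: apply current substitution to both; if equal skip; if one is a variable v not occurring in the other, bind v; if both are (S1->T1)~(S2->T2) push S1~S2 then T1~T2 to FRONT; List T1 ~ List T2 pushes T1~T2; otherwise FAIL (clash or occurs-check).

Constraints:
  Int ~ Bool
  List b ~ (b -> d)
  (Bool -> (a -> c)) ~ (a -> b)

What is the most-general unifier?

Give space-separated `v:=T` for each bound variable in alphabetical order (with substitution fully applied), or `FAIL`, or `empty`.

Answer: FAIL

Derivation:
step 1: unify Int ~ Bool  [subst: {-} | 2 pending]
  clash: Int vs Bool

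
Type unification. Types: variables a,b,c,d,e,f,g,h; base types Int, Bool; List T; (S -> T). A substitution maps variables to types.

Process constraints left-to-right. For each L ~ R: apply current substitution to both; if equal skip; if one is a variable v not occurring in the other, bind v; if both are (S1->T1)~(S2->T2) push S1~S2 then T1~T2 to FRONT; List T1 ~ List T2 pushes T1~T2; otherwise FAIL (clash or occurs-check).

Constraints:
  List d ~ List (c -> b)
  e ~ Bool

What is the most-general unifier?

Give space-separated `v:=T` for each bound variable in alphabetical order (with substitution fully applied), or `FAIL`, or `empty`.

step 1: unify List d ~ List (c -> b)  [subst: {-} | 1 pending]
  -> decompose List: push d~(c -> b)
step 2: unify d ~ (c -> b)  [subst: {-} | 1 pending]
  bind d := (c -> b)
step 3: unify e ~ Bool  [subst: {d:=(c -> b)} | 0 pending]
  bind e := Bool

Answer: d:=(c -> b) e:=Bool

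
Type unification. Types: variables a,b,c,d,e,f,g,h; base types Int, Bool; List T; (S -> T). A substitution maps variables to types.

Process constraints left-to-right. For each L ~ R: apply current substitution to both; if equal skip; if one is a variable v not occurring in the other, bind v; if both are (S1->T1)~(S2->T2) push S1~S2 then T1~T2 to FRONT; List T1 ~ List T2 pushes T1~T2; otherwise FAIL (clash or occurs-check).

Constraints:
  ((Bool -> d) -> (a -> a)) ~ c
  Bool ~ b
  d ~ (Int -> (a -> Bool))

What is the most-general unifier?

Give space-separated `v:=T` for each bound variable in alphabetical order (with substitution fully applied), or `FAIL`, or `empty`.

step 1: unify ((Bool -> d) -> (a -> a)) ~ c  [subst: {-} | 2 pending]
  bind c := ((Bool -> d) -> (a -> a))
step 2: unify Bool ~ b  [subst: {c:=((Bool -> d) -> (a -> a))} | 1 pending]
  bind b := Bool
step 3: unify d ~ (Int -> (a -> Bool))  [subst: {c:=((Bool -> d) -> (a -> a)), b:=Bool} | 0 pending]
  bind d := (Int -> (a -> Bool))

Answer: b:=Bool c:=((Bool -> (Int -> (a -> Bool))) -> (a -> a)) d:=(Int -> (a -> Bool))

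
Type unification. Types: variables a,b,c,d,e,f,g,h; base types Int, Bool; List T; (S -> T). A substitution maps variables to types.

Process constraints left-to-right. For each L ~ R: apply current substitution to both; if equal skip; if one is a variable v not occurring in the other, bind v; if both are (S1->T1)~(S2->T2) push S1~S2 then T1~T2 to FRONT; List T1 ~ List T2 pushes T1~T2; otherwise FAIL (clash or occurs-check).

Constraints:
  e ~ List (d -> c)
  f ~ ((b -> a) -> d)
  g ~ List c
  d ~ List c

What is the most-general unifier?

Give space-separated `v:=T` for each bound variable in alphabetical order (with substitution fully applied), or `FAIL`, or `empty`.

Answer: d:=List c e:=List (List c -> c) f:=((b -> a) -> List c) g:=List c

Derivation:
step 1: unify e ~ List (d -> c)  [subst: {-} | 3 pending]
  bind e := List (d -> c)
step 2: unify f ~ ((b -> a) -> d)  [subst: {e:=List (d -> c)} | 2 pending]
  bind f := ((b -> a) -> d)
step 3: unify g ~ List c  [subst: {e:=List (d -> c), f:=((b -> a) -> d)} | 1 pending]
  bind g := List c
step 4: unify d ~ List c  [subst: {e:=List (d -> c), f:=((b -> a) -> d), g:=List c} | 0 pending]
  bind d := List c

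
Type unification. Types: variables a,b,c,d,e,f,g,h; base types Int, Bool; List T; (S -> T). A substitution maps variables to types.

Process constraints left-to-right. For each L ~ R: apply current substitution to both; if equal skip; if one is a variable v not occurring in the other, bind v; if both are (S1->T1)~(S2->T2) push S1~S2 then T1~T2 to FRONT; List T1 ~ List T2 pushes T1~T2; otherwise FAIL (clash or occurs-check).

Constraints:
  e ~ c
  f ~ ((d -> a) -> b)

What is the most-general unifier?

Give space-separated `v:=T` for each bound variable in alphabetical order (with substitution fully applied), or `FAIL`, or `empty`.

step 1: unify e ~ c  [subst: {-} | 1 pending]
  bind e := c
step 2: unify f ~ ((d -> a) -> b)  [subst: {e:=c} | 0 pending]
  bind f := ((d -> a) -> b)

Answer: e:=c f:=((d -> a) -> b)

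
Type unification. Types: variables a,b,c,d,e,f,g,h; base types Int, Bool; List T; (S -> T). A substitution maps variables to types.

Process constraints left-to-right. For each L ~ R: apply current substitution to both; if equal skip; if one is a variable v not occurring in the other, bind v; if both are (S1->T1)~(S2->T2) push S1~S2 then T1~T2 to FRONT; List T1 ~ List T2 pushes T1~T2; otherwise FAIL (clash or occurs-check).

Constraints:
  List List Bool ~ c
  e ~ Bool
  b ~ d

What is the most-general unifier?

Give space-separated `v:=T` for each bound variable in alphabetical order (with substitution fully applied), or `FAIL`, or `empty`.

Answer: b:=d c:=List List Bool e:=Bool

Derivation:
step 1: unify List List Bool ~ c  [subst: {-} | 2 pending]
  bind c := List List Bool
step 2: unify e ~ Bool  [subst: {c:=List List Bool} | 1 pending]
  bind e := Bool
step 3: unify b ~ d  [subst: {c:=List List Bool, e:=Bool} | 0 pending]
  bind b := d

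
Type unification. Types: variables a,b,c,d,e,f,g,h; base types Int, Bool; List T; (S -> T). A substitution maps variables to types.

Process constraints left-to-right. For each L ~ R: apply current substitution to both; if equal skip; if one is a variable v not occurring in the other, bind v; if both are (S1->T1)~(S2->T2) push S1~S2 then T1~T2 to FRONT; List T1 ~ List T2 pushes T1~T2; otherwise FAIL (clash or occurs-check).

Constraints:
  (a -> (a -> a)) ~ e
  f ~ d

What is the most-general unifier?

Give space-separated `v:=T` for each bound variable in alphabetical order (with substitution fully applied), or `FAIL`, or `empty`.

Answer: e:=(a -> (a -> a)) f:=d

Derivation:
step 1: unify (a -> (a -> a)) ~ e  [subst: {-} | 1 pending]
  bind e := (a -> (a -> a))
step 2: unify f ~ d  [subst: {e:=(a -> (a -> a))} | 0 pending]
  bind f := d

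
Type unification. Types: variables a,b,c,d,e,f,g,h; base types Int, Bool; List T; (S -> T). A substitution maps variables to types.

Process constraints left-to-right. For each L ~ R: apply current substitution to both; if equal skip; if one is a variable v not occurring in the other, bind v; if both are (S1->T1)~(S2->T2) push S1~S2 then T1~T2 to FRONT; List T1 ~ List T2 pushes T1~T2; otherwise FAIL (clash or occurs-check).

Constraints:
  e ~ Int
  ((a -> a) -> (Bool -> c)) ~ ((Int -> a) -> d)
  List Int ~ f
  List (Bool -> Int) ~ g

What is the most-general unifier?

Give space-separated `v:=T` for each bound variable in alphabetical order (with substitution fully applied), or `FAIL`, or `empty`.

step 1: unify e ~ Int  [subst: {-} | 3 pending]
  bind e := Int
step 2: unify ((a -> a) -> (Bool -> c)) ~ ((Int -> a) -> d)  [subst: {e:=Int} | 2 pending]
  -> decompose arrow: push (a -> a)~(Int -> a), (Bool -> c)~d
step 3: unify (a -> a) ~ (Int -> a)  [subst: {e:=Int} | 3 pending]
  -> decompose arrow: push a~Int, a~a
step 4: unify a ~ Int  [subst: {e:=Int} | 4 pending]
  bind a := Int
step 5: unify Int ~ Int  [subst: {e:=Int, a:=Int} | 3 pending]
  -> identical, skip
step 6: unify (Bool -> c) ~ d  [subst: {e:=Int, a:=Int} | 2 pending]
  bind d := (Bool -> c)
step 7: unify List Int ~ f  [subst: {e:=Int, a:=Int, d:=(Bool -> c)} | 1 pending]
  bind f := List Int
step 8: unify List (Bool -> Int) ~ g  [subst: {e:=Int, a:=Int, d:=(Bool -> c), f:=List Int} | 0 pending]
  bind g := List (Bool -> Int)

Answer: a:=Int d:=(Bool -> c) e:=Int f:=List Int g:=List (Bool -> Int)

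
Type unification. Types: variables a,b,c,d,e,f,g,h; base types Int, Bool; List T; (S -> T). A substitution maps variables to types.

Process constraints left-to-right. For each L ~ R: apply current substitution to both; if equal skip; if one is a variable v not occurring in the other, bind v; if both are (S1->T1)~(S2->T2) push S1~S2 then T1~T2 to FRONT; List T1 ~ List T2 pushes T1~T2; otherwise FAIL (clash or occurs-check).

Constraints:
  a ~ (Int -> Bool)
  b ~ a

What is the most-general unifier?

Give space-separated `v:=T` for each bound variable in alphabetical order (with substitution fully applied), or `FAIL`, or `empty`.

step 1: unify a ~ (Int -> Bool)  [subst: {-} | 1 pending]
  bind a := (Int -> Bool)
step 2: unify b ~ (Int -> Bool)  [subst: {a:=(Int -> Bool)} | 0 pending]
  bind b := (Int -> Bool)

Answer: a:=(Int -> Bool) b:=(Int -> Bool)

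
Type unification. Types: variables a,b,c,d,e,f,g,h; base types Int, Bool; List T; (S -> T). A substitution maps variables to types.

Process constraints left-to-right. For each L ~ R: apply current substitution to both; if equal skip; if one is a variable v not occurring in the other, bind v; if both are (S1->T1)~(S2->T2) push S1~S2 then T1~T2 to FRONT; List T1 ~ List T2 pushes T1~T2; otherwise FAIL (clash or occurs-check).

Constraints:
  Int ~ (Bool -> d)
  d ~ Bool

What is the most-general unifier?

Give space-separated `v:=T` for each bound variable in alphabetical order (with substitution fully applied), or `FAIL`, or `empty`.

Answer: FAIL

Derivation:
step 1: unify Int ~ (Bool -> d)  [subst: {-} | 1 pending]
  clash: Int vs (Bool -> d)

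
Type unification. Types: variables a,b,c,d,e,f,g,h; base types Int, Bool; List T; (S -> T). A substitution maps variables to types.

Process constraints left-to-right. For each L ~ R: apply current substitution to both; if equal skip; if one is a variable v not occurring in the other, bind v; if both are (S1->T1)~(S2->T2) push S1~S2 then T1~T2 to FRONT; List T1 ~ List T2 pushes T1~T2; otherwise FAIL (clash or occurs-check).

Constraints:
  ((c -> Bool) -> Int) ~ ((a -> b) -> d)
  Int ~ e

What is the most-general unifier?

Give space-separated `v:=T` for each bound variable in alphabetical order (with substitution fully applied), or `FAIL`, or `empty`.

Answer: b:=Bool c:=a d:=Int e:=Int

Derivation:
step 1: unify ((c -> Bool) -> Int) ~ ((a -> b) -> d)  [subst: {-} | 1 pending]
  -> decompose arrow: push (c -> Bool)~(a -> b), Int~d
step 2: unify (c -> Bool) ~ (a -> b)  [subst: {-} | 2 pending]
  -> decompose arrow: push c~a, Bool~b
step 3: unify c ~ a  [subst: {-} | 3 pending]
  bind c := a
step 4: unify Bool ~ b  [subst: {c:=a} | 2 pending]
  bind b := Bool
step 5: unify Int ~ d  [subst: {c:=a, b:=Bool} | 1 pending]
  bind d := Int
step 6: unify Int ~ e  [subst: {c:=a, b:=Bool, d:=Int} | 0 pending]
  bind e := Int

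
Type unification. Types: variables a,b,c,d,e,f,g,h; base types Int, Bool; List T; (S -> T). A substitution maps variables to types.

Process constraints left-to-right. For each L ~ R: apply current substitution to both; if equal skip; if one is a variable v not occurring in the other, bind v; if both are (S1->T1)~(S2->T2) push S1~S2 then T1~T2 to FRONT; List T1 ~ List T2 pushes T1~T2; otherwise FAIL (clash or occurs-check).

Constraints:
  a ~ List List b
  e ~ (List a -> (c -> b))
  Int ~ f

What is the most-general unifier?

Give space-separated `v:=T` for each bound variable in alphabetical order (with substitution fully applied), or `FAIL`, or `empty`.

step 1: unify a ~ List List b  [subst: {-} | 2 pending]
  bind a := List List b
step 2: unify e ~ (List List List b -> (c -> b))  [subst: {a:=List List b} | 1 pending]
  bind e := (List List List b -> (c -> b))
step 3: unify Int ~ f  [subst: {a:=List List b, e:=(List List List b -> (c -> b))} | 0 pending]
  bind f := Int

Answer: a:=List List b e:=(List List List b -> (c -> b)) f:=Int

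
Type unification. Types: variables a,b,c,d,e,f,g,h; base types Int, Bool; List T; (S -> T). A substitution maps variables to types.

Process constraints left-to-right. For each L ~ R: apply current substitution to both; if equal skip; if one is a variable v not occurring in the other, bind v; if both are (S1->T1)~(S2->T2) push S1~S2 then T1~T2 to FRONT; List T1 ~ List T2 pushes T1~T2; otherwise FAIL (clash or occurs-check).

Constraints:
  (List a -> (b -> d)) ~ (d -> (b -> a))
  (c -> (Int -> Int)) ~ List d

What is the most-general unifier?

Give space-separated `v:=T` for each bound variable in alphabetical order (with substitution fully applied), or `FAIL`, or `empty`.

Answer: FAIL

Derivation:
step 1: unify (List a -> (b -> d)) ~ (d -> (b -> a))  [subst: {-} | 1 pending]
  -> decompose arrow: push List a~d, (b -> d)~(b -> a)
step 2: unify List a ~ d  [subst: {-} | 2 pending]
  bind d := List a
step 3: unify (b -> List a) ~ (b -> a)  [subst: {d:=List a} | 1 pending]
  -> decompose arrow: push b~b, List a~a
step 4: unify b ~ b  [subst: {d:=List a} | 2 pending]
  -> identical, skip
step 5: unify List a ~ a  [subst: {d:=List a} | 1 pending]
  occurs-check fail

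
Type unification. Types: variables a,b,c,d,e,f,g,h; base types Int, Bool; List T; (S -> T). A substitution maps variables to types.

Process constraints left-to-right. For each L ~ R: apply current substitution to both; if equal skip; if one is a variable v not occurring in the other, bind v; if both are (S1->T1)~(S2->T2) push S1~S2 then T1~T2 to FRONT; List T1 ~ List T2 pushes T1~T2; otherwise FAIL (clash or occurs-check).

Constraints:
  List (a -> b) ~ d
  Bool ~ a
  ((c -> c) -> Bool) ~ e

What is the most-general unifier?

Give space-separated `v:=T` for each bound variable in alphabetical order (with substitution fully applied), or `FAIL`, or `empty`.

step 1: unify List (a -> b) ~ d  [subst: {-} | 2 pending]
  bind d := List (a -> b)
step 2: unify Bool ~ a  [subst: {d:=List (a -> b)} | 1 pending]
  bind a := Bool
step 3: unify ((c -> c) -> Bool) ~ e  [subst: {d:=List (a -> b), a:=Bool} | 0 pending]
  bind e := ((c -> c) -> Bool)

Answer: a:=Bool d:=List (Bool -> b) e:=((c -> c) -> Bool)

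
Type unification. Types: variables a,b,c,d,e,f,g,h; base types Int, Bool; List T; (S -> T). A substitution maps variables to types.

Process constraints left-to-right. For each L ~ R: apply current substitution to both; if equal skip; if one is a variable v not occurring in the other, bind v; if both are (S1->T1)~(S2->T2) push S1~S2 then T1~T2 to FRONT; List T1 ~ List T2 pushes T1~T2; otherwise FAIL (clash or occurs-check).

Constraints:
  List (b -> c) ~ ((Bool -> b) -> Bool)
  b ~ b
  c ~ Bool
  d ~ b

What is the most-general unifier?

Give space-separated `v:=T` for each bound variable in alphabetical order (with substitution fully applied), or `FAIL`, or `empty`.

Answer: FAIL

Derivation:
step 1: unify List (b -> c) ~ ((Bool -> b) -> Bool)  [subst: {-} | 3 pending]
  clash: List (b -> c) vs ((Bool -> b) -> Bool)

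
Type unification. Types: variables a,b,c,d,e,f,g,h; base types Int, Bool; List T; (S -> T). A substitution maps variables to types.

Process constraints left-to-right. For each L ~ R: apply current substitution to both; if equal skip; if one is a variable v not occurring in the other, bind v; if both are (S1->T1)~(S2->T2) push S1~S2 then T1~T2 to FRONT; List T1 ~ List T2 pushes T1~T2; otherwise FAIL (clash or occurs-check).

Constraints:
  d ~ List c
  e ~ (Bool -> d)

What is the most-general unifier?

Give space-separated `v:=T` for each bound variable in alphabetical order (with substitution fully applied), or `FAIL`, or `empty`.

Answer: d:=List c e:=(Bool -> List c)

Derivation:
step 1: unify d ~ List c  [subst: {-} | 1 pending]
  bind d := List c
step 2: unify e ~ (Bool -> List c)  [subst: {d:=List c} | 0 pending]
  bind e := (Bool -> List c)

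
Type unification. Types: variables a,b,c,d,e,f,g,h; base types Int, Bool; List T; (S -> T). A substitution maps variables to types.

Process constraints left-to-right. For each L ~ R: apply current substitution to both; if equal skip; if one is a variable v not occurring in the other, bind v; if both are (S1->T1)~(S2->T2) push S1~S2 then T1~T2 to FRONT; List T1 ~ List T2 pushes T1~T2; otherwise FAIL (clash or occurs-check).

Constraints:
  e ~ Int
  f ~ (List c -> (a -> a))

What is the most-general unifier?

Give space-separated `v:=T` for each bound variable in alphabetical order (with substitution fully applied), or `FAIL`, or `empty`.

Answer: e:=Int f:=(List c -> (a -> a))

Derivation:
step 1: unify e ~ Int  [subst: {-} | 1 pending]
  bind e := Int
step 2: unify f ~ (List c -> (a -> a))  [subst: {e:=Int} | 0 pending]
  bind f := (List c -> (a -> a))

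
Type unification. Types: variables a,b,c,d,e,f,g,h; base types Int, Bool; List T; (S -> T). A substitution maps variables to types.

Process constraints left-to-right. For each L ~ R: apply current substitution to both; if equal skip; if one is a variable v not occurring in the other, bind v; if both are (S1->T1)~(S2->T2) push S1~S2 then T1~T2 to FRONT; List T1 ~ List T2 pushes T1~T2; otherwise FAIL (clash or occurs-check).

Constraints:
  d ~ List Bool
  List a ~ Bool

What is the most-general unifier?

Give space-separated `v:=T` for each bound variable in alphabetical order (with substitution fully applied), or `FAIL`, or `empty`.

Answer: FAIL

Derivation:
step 1: unify d ~ List Bool  [subst: {-} | 1 pending]
  bind d := List Bool
step 2: unify List a ~ Bool  [subst: {d:=List Bool} | 0 pending]
  clash: List a vs Bool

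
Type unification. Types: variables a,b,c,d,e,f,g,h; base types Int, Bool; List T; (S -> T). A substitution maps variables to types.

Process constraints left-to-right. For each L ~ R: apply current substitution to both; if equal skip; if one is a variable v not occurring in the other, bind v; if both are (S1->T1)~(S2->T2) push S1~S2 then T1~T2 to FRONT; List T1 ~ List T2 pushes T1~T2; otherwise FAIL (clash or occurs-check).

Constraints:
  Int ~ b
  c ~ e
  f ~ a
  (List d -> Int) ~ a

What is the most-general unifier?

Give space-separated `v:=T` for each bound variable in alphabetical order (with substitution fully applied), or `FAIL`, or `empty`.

step 1: unify Int ~ b  [subst: {-} | 3 pending]
  bind b := Int
step 2: unify c ~ e  [subst: {b:=Int} | 2 pending]
  bind c := e
step 3: unify f ~ a  [subst: {b:=Int, c:=e} | 1 pending]
  bind f := a
step 4: unify (List d -> Int) ~ a  [subst: {b:=Int, c:=e, f:=a} | 0 pending]
  bind a := (List d -> Int)

Answer: a:=(List d -> Int) b:=Int c:=e f:=(List d -> Int)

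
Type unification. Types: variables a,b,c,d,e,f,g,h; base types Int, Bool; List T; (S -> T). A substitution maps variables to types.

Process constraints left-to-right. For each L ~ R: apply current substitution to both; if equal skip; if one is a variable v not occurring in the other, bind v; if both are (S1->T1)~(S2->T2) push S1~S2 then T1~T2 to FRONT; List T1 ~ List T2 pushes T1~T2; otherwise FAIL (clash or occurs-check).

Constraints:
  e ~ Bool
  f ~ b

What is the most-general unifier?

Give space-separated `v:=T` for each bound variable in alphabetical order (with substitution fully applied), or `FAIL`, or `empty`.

step 1: unify e ~ Bool  [subst: {-} | 1 pending]
  bind e := Bool
step 2: unify f ~ b  [subst: {e:=Bool} | 0 pending]
  bind f := b

Answer: e:=Bool f:=b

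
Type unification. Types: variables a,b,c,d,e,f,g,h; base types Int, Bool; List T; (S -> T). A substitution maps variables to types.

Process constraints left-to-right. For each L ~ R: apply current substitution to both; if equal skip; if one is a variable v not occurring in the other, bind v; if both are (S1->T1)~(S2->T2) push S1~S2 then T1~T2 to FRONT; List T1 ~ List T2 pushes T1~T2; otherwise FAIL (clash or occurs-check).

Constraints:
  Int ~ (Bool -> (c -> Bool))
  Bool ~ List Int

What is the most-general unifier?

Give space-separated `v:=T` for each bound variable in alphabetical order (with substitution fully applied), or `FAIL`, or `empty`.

step 1: unify Int ~ (Bool -> (c -> Bool))  [subst: {-} | 1 pending]
  clash: Int vs (Bool -> (c -> Bool))

Answer: FAIL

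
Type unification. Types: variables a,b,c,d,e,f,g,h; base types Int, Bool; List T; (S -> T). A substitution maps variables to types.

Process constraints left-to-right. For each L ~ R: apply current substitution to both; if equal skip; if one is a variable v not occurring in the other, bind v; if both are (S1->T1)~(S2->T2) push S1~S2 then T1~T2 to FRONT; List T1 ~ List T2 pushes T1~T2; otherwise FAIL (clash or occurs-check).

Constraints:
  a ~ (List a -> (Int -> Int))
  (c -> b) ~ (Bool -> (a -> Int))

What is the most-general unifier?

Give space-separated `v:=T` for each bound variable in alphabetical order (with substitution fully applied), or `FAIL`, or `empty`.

step 1: unify a ~ (List a -> (Int -> Int))  [subst: {-} | 1 pending]
  occurs-check fail: a in (List a -> (Int -> Int))

Answer: FAIL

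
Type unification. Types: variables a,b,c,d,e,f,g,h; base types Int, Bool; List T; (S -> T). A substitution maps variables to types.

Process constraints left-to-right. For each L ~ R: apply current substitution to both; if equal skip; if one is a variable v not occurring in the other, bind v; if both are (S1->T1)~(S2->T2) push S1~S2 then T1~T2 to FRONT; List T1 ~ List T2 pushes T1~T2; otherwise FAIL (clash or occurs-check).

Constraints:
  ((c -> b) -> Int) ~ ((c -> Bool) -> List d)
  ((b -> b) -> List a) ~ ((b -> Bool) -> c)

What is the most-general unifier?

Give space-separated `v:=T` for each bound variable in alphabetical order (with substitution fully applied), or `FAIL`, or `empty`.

Answer: FAIL

Derivation:
step 1: unify ((c -> b) -> Int) ~ ((c -> Bool) -> List d)  [subst: {-} | 1 pending]
  -> decompose arrow: push (c -> b)~(c -> Bool), Int~List d
step 2: unify (c -> b) ~ (c -> Bool)  [subst: {-} | 2 pending]
  -> decompose arrow: push c~c, b~Bool
step 3: unify c ~ c  [subst: {-} | 3 pending]
  -> identical, skip
step 4: unify b ~ Bool  [subst: {-} | 2 pending]
  bind b := Bool
step 5: unify Int ~ List d  [subst: {b:=Bool} | 1 pending]
  clash: Int vs List d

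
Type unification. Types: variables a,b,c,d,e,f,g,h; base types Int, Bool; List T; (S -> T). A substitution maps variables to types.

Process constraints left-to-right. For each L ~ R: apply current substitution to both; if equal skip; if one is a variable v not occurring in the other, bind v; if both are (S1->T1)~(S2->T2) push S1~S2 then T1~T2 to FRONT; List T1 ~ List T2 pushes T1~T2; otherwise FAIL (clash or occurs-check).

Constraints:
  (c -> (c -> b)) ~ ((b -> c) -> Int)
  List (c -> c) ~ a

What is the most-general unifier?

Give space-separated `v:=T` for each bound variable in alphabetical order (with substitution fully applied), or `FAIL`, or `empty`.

step 1: unify (c -> (c -> b)) ~ ((b -> c) -> Int)  [subst: {-} | 1 pending]
  -> decompose arrow: push c~(b -> c), (c -> b)~Int
step 2: unify c ~ (b -> c)  [subst: {-} | 2 pending]
  occurs-check fail: c in (b -> c)

Answer: FAIL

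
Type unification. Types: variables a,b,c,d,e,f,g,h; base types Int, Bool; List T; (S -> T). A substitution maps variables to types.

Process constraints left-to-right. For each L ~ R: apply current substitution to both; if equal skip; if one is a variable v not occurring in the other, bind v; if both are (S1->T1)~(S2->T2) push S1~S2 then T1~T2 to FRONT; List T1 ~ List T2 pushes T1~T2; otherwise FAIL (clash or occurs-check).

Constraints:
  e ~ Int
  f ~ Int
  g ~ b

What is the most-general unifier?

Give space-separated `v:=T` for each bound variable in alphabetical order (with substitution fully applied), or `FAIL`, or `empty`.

Answer: e:=Int f:=Int g:=b

Derivation:
step 1: unify e ~ Int  [subst: {-} | 2 pending]
  bind e := Int
step 2: unify f ~ Int  [subst: {e:=Int} | 1 pending]
  bind f := Int
step 3: unify g ~ b  [subst: {e:=Int, f:=Int} | 0 pending]
  bind g := b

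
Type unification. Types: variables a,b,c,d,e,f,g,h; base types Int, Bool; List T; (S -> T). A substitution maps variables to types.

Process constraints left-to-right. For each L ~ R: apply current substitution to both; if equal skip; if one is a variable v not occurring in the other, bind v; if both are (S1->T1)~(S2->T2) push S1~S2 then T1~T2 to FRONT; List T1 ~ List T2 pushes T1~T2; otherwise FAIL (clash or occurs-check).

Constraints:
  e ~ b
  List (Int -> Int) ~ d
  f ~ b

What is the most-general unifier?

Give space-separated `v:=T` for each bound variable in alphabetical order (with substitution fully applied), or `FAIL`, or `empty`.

step 1: unify e ~ b  [subst: {-} | 2 pending]
  bind e := b
step 2: unify List (Int -> Int) ~ d  [subst: {e:=b} | 1 pending]
  bind d := List (Int -> Int)
step 3: unify f ~ b  [subst: {e:=b, d:=List (Int -> Int)} | 0 pending]
  bind f := b

Answer: d:=List (Int -> Int) e:=b f:=b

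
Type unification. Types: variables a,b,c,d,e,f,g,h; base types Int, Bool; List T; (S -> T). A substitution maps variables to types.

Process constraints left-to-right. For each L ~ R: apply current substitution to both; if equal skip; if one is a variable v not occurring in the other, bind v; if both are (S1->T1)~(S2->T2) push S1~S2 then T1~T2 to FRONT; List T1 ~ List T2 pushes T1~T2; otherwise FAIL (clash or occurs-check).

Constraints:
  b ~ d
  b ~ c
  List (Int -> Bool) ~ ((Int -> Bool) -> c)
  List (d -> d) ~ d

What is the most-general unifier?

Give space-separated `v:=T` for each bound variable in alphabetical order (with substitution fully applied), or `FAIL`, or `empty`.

step 1: unify b ~ d  [subst: {-} | 3 pending]
  bind b := d
step 2: unify d ~ c  [subst: {b:=d} | 2 pending]
  bind d := c
step 3: unify List (Int -> Bool) ~ ((Int -> Bool) -> c)  [subst: {b:=d, d:=c} | 1 pending]
  clash: List (Int -> Bool) vs ((Int -> Bool) -> c)

Answer: FAIL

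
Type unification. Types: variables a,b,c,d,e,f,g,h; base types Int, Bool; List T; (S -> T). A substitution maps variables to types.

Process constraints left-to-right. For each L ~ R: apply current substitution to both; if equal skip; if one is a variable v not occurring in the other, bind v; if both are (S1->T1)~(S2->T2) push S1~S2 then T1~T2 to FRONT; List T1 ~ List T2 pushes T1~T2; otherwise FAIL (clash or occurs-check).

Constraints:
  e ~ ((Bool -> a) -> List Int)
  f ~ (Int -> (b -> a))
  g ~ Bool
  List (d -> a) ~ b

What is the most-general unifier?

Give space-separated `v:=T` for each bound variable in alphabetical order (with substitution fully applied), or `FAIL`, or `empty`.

step 1: unify e ~ ((Bool -> a) -> List Int)  [subst: {-} | 3 pending]
  bind e := ((Bool -> a) -> List Int)
step 2: unify f ~ (Int -> (b -> a))  [subst: {e:=((Bool -> a) -> List Int)} | 2 pending]
  bind f := (Int -> (b -> a))
step 3: unify g ~ Bool  [subst: {e:=((Bool -> a) -> List Int), f:=(Int -> (b -> a))} | 1 pending]
  bind g := Bool
step 4: unify List (d -> a) ~ b  [subst: {e:=((Bool -> a) -> List Int), f:=(Int -> (b -> a)), g:=Bool} | 0 pending]
  bind b := List (d -> a)

Answer: b:=List (d -> a) e:=((Bool -> a) -> List Int) f:=(Int -> (List (d -> a) -> a)) g:=Bool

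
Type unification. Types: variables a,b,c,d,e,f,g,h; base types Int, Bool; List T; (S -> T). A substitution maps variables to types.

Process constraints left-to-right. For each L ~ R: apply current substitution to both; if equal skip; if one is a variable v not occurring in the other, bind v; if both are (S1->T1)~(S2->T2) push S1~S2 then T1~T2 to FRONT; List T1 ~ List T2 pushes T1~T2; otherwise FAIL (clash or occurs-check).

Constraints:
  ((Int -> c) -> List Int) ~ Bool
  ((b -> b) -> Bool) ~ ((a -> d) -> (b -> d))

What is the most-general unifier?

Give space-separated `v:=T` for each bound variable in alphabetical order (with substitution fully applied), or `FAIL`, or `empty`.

step 1: unify ((Int -> c) -> List Int) ~ Bool  [subst: {-} | 1 pending]
  clash: ((Int -> c) -> List Int) vs Bool

Answer: FAIL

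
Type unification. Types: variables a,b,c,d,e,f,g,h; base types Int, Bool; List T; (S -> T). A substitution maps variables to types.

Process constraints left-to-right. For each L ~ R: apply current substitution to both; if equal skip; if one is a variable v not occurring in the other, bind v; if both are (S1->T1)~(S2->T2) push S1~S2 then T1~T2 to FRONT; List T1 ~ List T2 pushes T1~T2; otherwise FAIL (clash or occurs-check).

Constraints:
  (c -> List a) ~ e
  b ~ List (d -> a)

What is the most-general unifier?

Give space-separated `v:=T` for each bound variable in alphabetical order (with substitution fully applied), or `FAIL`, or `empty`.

step 1: unify (c -> List a) ~ e  [subst: {-} | 1 pending]
  bind e := (c -> List a)
step 2: unify b ~ List (d -> a)  [subst: {e:=(c -> List a)} | 0 pending]
  bind b := List (d -> a)

Answer: b:=List (d -> a) e:=(c -> List a)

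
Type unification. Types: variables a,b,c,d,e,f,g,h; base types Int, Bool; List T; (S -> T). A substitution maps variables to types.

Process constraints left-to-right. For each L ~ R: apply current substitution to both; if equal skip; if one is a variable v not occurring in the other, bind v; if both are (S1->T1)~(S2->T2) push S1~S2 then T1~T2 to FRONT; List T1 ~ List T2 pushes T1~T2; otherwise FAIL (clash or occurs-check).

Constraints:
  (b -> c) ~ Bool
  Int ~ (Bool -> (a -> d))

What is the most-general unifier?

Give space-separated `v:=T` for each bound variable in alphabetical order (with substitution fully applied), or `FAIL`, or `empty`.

Answer: FAIL

Derivation:
step 1: unify (b -> c) ~ Bool  [subst: {-} | 1 pending]
  clash: (b -> c) vs Bool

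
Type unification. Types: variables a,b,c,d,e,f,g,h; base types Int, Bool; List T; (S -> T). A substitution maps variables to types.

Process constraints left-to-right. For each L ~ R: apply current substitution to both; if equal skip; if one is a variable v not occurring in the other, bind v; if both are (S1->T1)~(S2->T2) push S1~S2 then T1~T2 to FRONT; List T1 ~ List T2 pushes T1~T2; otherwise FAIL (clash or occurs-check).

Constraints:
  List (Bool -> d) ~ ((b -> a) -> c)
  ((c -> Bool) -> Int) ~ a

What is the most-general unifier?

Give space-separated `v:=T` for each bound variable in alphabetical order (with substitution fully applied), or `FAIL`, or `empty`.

step 1: unify List (Bool -> d) ~ ((b -> a) -> c)  [subst: {-} | 1 pending]
  clash: List (Bool -> d) vs ((b -> a) -> c)

Answer: FAIL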